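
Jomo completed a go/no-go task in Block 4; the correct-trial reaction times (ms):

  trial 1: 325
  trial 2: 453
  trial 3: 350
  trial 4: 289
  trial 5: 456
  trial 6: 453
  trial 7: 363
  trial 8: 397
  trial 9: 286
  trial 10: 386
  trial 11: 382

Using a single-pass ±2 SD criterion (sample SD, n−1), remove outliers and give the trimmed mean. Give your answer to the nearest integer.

376 ms

n = 11, ΣRT = 4140, M = 376.364
Σ(x−M)² = 37948.55; s = √(37948.55/10) = 61.602
Cutoffs: 376.364 ± 2·61.602 → [253.2, 499.6]
No RTs fall outside the cutoffs; all 11 retained. Mean = 4140/11 = 376.364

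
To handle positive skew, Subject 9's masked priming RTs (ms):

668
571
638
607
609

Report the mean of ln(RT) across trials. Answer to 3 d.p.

6.426

ln(RT): 6.5043, 6.3474, 6.4583, 6.4085, 6.4118
Σ ln(RT) = 32.1304
Mean = 32.1304/5 = 6.42607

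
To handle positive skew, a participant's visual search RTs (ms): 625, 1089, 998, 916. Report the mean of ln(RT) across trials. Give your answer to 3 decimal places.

ln(RT): 6.4378, 6.9930, 6.9058, 6.8200
Σ ln(RT) = 27.1565
Mean = 27.1565/4 = 6.78913

6.789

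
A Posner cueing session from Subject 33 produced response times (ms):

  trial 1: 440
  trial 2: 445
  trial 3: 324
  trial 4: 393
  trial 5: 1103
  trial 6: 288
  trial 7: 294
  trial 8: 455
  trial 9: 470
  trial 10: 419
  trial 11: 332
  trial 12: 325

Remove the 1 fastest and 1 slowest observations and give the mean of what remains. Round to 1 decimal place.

389.7 ms

Sorted: 288, 294, 324, 325, 332, 393, 419, 440, 445, 455, 470, 1103
Drop lowest 1 (288) and highest 1 (1103)
Remaining (n=10): Σ = 3897, mean = 3897/10 = 389.700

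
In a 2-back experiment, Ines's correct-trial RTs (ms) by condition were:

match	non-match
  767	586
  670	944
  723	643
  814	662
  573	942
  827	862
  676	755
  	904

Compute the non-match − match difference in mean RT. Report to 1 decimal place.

65.8 ms

M(match) = 5050/7 = 721.429
M(non-match) = 6298/8 = 787.250
Difference = 787.250 − 721.429 = 65.821 ms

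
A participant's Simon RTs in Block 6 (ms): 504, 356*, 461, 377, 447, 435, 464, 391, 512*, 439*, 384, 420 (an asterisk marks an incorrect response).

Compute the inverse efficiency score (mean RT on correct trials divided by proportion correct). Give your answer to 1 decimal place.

Correct trials (n=9): 504, 461, 377, 447, 435, 464, 391, 384, 420
Mean correct RT = 3883/9 = 431.4444 ms
Proportion correct = 9/12
IES = 431.4444 / (9/12) = 575.259 ms

575.3 ms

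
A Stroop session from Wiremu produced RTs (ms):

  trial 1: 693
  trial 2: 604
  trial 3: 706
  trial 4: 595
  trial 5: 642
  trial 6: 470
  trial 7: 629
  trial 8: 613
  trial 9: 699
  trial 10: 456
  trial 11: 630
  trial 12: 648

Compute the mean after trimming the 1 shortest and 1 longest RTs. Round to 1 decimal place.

622.3 ms

Sorted: 456, 470, 595, 604, 613, 629, 630, 642, 648, 693, 699, 706
Drop lowest 1 (456) and highest 1 (706)
Remaining (n=10): Σ = 6223, mean = 6223/10 = 622.300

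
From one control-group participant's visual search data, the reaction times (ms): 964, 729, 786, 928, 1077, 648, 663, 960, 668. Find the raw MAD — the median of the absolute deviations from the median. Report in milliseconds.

Sorted: 648, 663, 668, 729, 786, 928, 960, 964, 1077 → median = 786
|x − 786|: 178, 57, 0, 142, 291, 138, 123, 174, 118
Sorted deviations: 0, 57, 118, 123, 138, 142, 174, 178, 291 → MAD = 138

138 ms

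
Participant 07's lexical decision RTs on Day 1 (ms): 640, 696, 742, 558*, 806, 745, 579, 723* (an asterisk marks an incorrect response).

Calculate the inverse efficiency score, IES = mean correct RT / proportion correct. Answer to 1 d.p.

Correct trials (n=6): 640, 696, 742, 806, 745, 579
Mean correct RT = 4208/6 = 701.3333 ms
Proportion correct = 6/8
IES = 701.3333 / (6/8) = 935.111 ms

935.1 ms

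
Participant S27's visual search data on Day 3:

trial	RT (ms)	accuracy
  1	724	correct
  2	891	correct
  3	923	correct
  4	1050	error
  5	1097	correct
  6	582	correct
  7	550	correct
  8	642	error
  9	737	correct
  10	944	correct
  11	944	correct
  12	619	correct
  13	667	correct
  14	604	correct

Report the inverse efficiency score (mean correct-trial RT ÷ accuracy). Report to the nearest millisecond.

Correct trials (n=12): 724, 891, 923, 1097, 582, 550, 737, 944, 944, 619, 667, 604
Mean correct RT = 9282/12 = 773.5000 ms
Proportion correct = 12/14
IES = 773.5000 / (12/14) = 902.417 ms

902 ms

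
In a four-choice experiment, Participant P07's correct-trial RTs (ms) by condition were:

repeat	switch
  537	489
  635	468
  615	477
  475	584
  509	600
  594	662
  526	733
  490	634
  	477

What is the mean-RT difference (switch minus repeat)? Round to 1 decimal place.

M(repeat) = 4381/8 = 547.625
M(switch) = 5124/9 = 569.333
Difference = 569.333 − 547.625 = 21.708 ms

21.7 ms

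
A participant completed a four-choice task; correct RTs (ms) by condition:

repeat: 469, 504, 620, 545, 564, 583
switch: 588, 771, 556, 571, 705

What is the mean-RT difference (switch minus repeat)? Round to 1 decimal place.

M(repeat) = 3285/6 = 547.500
M(switch) = 3191/5 = 638.200
Difference = 638.200 − 547.500 = 90.700 ms

90.7 ms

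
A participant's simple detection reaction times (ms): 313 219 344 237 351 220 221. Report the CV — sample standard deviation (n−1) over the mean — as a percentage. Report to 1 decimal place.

22.5%

n = 7, Σ = 1905, M = 272.1429
Σ(x−M)² = 22444.857; s = √(22444.857/6) = 61.1622
CV = 61.1622 / 272.1429 = 0.22474 = 22.474%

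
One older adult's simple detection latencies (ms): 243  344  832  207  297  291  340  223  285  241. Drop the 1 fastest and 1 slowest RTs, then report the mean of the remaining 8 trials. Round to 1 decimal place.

283.0 ms

Sorted: 207, 223, 241, 243, 285, 291, 297, 340, 344, 832
Drop lowest 1 (207) and highest 1 (832)
Remaining (n=8): Σ = 2264, mean = 2264/8 = 283.000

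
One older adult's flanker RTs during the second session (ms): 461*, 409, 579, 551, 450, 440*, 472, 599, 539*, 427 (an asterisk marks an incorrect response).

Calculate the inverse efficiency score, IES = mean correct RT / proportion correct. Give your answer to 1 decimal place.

711.6 ms

Correct trials (n=7): 409, 579, 551, 450, 472, 599, 427
Mean correct RT = 3487/7 = 498.1429 ms
Proportion correct = 7/10
IES = 498.1429 / (7/10) = 711.633 ms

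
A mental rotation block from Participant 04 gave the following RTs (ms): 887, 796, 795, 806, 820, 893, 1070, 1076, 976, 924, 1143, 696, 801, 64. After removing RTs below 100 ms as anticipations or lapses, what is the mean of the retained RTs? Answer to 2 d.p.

Excluded: 64
Retained (n=13): Σ = 11683
Mean = 11683/13 = 898.6923

898.69 ms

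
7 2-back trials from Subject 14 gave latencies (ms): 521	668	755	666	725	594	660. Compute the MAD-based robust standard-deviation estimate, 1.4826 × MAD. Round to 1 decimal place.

87.5 ms

Sorted: 521, 594, 660, 666, 668, 725, 755 → median = 666
|x − 666| sorted: 0, 2, 6, 59, 72, 89, 145 → MAD = 59
Robust SD ≈ 1.4826 × 59 = 87.473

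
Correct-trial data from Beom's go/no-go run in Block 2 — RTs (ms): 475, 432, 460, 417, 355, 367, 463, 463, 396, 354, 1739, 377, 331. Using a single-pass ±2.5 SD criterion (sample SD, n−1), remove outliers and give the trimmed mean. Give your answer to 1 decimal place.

n = 13, ΣRT = 6629, M = 509.923
Σ(x−M)² = 1664852.92; s = √(1664852.92/12) = 372.475
Cutoffs: 509.923 ± 2.5·372.475 → [-421.3, 1441.1]
Outside: 1739 → excluded.
Retained (n=12): Σ = 4890, mean = 4890/12 = 407.500

407.5 ms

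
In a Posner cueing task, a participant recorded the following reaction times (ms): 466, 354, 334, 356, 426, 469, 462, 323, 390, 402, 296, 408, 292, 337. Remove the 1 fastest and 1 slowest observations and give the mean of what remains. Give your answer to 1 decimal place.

379.5 ms

Sorted: 292, 296, 323, 334, 337, 354, 356, 390, 402, 408, 426, 462, 466, 469
Drop lowest 1 (292) and highest 1 (469)
Remaining (n=12): Σ = 4554, mean = 4554/12 = 379.500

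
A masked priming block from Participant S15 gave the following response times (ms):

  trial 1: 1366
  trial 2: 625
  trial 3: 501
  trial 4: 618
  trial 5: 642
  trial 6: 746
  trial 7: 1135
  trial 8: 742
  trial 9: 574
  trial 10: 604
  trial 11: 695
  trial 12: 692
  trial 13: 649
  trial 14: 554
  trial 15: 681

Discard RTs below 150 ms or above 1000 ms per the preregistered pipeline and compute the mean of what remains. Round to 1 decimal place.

640.2 ms

Excluded: 1135, 1366
Retained (n=13): Σ = 8323
Mean = 8323/13 = 640.2308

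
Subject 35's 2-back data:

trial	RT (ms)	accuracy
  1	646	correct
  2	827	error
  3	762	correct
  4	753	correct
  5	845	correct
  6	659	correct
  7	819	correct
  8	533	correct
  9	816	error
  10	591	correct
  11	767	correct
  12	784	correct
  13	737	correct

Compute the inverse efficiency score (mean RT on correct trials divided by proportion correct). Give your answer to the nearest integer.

848 ms

Correct trials (n=11): 646, 762, 753, 845, 659, 819, 533, 591, 767, 784, 737
Mean correct RT = 7896/11 = 717.8182 ms
Proportion correct = 11/13
IES = 717.8182 / (11/13) = 848.331 ms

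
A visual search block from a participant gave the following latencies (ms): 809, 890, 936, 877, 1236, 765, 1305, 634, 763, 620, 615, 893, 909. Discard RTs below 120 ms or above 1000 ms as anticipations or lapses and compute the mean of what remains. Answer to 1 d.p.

791.9 ms

Excluded: 1236, 1305
Retained (n=11): Σ = 8711
Mean = 8711/11 = 791.9091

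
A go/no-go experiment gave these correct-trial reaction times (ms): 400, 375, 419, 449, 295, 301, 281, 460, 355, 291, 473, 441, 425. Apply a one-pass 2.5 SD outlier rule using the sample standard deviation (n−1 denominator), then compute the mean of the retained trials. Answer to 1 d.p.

381.9 ms

n = 13, ΣRT = 4965, M = 381.923
Σ(x−M)² = 59266.92; s = √(59266.92/12) = 70.277
Cutoffs: 381.923 ± 2.5·70.277 → [206.2, 557.6]
No RTs fall outside the cutoffs; all 13 retained. Mean = 4965/13 = 381.923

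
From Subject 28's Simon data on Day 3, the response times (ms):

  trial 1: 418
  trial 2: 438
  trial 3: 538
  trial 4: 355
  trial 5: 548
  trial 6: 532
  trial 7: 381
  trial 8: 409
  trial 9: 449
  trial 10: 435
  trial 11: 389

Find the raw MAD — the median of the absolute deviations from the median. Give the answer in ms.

Sorted: 355, 381, 389, 409, 418, 435, 438, 449, 532, 538, 548 → median = 435
|x − 435|: 17, 3, 103, 80, 113, 97, 54, 26, 14, 0, 46
Sorted deviations: 0, 3, 14, 17, 26, 46, 54, 80, 97, 103, 113 → MAD = 46

46 ms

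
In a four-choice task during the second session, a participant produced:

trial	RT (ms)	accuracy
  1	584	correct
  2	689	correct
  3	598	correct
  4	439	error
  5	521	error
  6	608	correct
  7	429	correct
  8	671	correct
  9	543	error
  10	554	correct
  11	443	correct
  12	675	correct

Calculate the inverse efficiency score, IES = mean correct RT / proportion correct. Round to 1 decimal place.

777.9 ms

Correct trials (n=9): 584, 689, 598, 608, 429, 671, 554, 443, 675
Mean correct RT = 5251/9 = 583.4444 ms
Proportion correct = 9/12
IES = 583.4444 / (9/12) = 777.926 ms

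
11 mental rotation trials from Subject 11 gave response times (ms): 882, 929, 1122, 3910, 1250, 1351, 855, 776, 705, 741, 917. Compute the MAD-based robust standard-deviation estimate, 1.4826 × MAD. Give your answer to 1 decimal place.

Sorted: 705, 741, 776, 855, 882, 917, 929, 1122, 1250, 1351, 3910 → median = 917
|x − 917| sorted: 0, 12, 35, 62, 141, 176, 205, 212, 333, 434, 2993 → MAD = 176
Robust SD ≈ 1.4826 × 176 = 260.938

260.9 ms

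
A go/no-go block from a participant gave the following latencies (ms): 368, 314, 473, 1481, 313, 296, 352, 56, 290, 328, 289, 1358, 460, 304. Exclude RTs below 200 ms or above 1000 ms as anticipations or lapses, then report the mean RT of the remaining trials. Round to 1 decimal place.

Excluded: 56, 1358, 1481
Retained (n=11): Σ = 3787
Mean = 3787/11 = 344.2727

344.3 ms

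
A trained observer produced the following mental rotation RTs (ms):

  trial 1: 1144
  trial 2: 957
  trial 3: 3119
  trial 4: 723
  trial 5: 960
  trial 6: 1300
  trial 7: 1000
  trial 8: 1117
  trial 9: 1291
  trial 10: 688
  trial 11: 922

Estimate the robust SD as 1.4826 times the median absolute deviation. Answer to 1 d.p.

Sorted: 688, 723, 922, 957, 960, 1000, 1117, 1144, 1291, 1300, 3119 → median = 1000
|x − 1000| sorted: 0, 40, 43, 78, 117, 144, 277, 291, 300, 312, 2119 → MAD = 144
Robust SD ≈ 1.4826 × 144 = 213.494

213.5 ms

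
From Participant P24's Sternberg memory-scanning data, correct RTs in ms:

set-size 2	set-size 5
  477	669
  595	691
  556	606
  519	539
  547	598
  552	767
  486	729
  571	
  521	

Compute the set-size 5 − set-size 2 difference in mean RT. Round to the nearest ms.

M(set-size 2) = 4824/9 = 536.000
M(set-size 5) = 4599/7 = 657.000
Difference = 657.000 − 536.000 = 121.000 ms

121 ms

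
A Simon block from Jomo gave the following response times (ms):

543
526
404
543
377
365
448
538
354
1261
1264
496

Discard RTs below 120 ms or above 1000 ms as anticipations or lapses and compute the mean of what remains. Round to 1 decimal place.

Excluded: 1261, 1264
Retained (n=10): Σ = 4594
Mean = 4594/10 = 459.4000

459.4 ms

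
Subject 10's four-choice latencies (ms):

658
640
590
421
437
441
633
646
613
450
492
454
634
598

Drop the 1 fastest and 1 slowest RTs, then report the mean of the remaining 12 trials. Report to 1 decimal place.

552.3 ms

Sorted: 421, 437, 441, 450, 454, 492, 590, 598, 613, 633, 634, 640, 646, 658
Drop lowest 1 (421) and highest 1 (658)
Remaining (n=12): Σ = 6628, mean = 6628/12 = 552.333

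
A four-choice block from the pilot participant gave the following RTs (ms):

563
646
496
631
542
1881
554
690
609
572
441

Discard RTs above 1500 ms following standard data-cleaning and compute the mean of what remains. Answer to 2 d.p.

574.40 ms

Excluded: 1881
Retained (n=10): Σ = 5744
Mean = 5744/10 = 574.4000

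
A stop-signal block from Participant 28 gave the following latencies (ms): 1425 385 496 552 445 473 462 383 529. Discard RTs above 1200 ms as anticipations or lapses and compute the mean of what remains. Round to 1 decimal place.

Excluded: 1425
Retained (n=8): Σ = 3725
Mean = 3725/8 = 465.6250

465.6 ms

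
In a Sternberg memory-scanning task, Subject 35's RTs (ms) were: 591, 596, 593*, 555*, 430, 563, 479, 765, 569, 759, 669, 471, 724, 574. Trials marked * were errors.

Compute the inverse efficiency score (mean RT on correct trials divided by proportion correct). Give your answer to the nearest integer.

699 ms

Correct trials (n=12): 591, 596, 430, 563, 479, 765, 569, 759, 669, 471, 724, 574
Mean correct RT = 7190/12 = 599.1667 ms
Proportion correct = 12/14
IES = 599.1667 / (12/14) = 699.028 ms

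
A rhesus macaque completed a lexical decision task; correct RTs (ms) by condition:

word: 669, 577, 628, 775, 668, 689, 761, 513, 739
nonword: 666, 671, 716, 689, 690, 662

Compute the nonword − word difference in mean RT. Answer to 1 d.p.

M(word) = 6019/9 = 668.778
M(nonword) = 4094/6 = 682.333
Difference = 682.333 − 668.778 = 13.556 ms

13.6 ms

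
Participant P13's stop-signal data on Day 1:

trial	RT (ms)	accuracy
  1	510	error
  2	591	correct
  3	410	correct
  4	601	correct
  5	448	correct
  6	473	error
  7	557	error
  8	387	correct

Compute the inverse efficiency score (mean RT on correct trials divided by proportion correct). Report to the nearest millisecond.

Correct trials (n=5): 591, 410, 601, 448, 387
Mean correct RT = 2437/5 = 487.4000 ms
Proportion correct = 5/8
IES = 487.4000 / (5/8) = 779.840 ms

780 ms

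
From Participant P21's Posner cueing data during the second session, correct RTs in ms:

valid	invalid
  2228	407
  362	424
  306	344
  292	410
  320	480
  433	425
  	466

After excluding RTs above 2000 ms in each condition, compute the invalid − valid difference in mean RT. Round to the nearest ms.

valid: exclude 2228
M(valid) = 1713/5 = 342.600
M(invalid) = 2956/7 = 422.286
Difference = 422.286 − 342.600 = 79.686 ms

80 ms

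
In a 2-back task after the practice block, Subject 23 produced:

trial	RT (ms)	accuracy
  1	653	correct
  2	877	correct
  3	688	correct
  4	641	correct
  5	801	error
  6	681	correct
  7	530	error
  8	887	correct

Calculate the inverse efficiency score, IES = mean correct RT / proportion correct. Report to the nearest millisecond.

984 ms

Correct trials (n=6): 653, 877, 688, 641, 681, 887
Mean correct RT = 4427/6 = 737.8333 ms
Proportion correct = 6/8
IES = 737.8333 / (6/8) = 983.778 ms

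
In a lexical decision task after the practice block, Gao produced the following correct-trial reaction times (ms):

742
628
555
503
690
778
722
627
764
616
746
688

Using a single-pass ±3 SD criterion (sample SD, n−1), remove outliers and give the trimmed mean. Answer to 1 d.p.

n = 12, ΣRT = 8059, M = 671.583
Σ(x−M)² = 82500.92; s = √(82500.92/11) = 86.603
Cutoffs: 671.583 ± 3·86.603 → [411.8, 931.4]
No RTs fall outside the cutoffs; all 12 retained. Mean = 8059/12 = 671.583

671.6 ms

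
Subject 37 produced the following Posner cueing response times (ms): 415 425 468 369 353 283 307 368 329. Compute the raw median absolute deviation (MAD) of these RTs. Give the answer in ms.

47 ms

Sorted: 283, 307, 329, 353, 368, 369, 415, 425, 468 → median = 368
|x − 368|: 47, 57, 100, 1, 15, 85, 61, 0, 39
Sorted deviations: 0, 1, 15, 39, 47, 57, 61, 85, 100 → MAD = 47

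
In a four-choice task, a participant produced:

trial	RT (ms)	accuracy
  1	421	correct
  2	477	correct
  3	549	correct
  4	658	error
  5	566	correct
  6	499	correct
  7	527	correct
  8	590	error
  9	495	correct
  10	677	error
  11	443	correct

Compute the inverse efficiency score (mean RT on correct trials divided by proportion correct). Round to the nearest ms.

684 ms

Correct trials (n=8): 421, 477, 549, 566, 499, 527, 495, 443
Mean correct RT = 3977/8 = 497.1250 ms
Proportion correct = 8/11
IES = 497.1250 / (8/11) = 683.547 ms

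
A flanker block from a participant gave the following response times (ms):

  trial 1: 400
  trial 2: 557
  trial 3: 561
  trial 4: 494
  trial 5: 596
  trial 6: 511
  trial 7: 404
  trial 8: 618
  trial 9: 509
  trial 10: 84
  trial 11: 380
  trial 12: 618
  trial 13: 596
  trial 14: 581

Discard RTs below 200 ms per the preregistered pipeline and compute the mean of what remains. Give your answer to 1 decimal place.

525.0 ms

Excluded: 84
Retained (n=13): Σ = 6825
Mean = 6825/13 = 525.0000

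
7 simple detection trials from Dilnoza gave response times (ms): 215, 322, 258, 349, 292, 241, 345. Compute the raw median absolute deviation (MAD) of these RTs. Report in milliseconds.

Sorted: 215, 241, 258, 292, 322, 345, 349 → median = 292
|x − 292|: 77, 30, 34, 57, 0, 51, 53
Sorted deviations: 0, 30, 34, 51, 53, 57, 77 → MAD = 51

51 ms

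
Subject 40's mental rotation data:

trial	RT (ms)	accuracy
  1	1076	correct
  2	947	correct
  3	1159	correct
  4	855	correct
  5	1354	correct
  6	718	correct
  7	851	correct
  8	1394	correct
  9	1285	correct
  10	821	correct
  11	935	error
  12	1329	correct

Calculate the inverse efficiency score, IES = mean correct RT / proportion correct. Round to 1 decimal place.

1169.2 ms

Correct trials (n=11): 1076, 947, 1159, 855, 1354, 718, 851, 1394, 1285, 821, 1329
Mean correct RT = 11789/11 = 1071.7273 ms
Proportion correct = 11/12
IES = 1071.7273 / (11/12) = 1169.157 ms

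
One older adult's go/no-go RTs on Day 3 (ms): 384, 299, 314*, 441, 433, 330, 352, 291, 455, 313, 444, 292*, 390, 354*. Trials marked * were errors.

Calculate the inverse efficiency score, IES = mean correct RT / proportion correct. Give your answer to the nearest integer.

Correct trials (n=11): 384, 299, 441, 433, 330, 352, 291, 455, 313, 444, 390
Mean correct RT = 4132/11 = 375.6364 ms
Proportion correct = 11/14
IES = 375.6364 / (11/14) = 478.083 ms

478 ms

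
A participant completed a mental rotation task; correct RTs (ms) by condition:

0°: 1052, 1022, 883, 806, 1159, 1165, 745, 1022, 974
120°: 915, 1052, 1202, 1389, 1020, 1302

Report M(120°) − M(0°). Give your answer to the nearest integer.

166 ms

M(0°) = 8828/9 = 980.889
M(120°) = 6880/6 = 1146.667
Difference = 1146.667 − 980.889 = 165.778 ms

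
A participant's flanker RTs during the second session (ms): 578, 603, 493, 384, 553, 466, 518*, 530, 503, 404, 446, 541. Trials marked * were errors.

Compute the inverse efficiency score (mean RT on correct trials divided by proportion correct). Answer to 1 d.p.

Correct trials (n=11): 578, 603, 493, 384, 553, 466, 530, 503, 404, 446, 541
Mean correct RT = 5501/11 = 500.0909 ms
Proportion correct = 11/12
IES = 500.0909 / (11/12) = 545.554 ms

545.6 ms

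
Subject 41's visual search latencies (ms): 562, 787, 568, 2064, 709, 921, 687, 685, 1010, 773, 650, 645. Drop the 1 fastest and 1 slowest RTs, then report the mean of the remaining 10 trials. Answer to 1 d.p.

743.5 ms

Sorted: 562, 568, 645, 650, 685, 687, 709, 773, 787, 921, 1010, 2064
Drop lowest 1 (562) and highest 1 (2064)
Remaining (n=10): Σ = 7435, mean = 7435/10 = 743.500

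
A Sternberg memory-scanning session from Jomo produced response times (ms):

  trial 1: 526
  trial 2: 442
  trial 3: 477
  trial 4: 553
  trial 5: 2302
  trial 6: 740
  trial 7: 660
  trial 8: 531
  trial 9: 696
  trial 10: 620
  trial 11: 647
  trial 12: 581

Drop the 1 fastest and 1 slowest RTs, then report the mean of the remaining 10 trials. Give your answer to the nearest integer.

Sorted: 442, 477, 526, 531, 553, 581, 620, 647, 660, 696, 740, 2302
Drop lowest 1 (442) and highest 1 (2302)
Remaining (n=10): Σ = 6031, mean = 6031/10 = 603.100

603 ms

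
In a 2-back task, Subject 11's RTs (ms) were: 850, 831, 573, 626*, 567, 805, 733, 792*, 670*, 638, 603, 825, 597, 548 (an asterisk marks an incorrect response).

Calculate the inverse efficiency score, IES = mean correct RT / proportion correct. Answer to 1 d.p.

875.9 ms

Correct trials (n=11): 850, 831, 573, 567, 805, 733, 638, 603, 825, 597, 548
Mean correct RT = 7570/11 = 688.1818 ms
Proportion correct = 11/14
IES = 688.1818 / (11/14) = 875.868 ms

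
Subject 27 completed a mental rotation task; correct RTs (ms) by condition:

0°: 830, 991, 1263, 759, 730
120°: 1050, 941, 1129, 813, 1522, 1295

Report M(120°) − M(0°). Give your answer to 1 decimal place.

210.4 ms

M(0°) = 4573/5 = 914.600
M(120°) = 6750/6 = 1125.000
Difference = 1125.000 − 914.600 = 210.400 ms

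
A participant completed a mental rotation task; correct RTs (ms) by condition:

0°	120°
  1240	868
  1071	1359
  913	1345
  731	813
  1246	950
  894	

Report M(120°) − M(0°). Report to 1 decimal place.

51.2 ms

M(0°) = 6095/6 = 1015.833
M(120°) = 5335/5 = 1067.000
Difference = 1067.000 − 1015.833 = 51.167 ms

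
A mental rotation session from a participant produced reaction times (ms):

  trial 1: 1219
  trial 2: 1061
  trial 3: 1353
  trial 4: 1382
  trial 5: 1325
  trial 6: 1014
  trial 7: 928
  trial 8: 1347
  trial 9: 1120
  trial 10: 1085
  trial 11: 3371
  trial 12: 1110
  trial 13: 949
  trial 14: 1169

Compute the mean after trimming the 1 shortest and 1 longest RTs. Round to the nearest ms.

1178 ms

Sorted: 928, 949, 1014, 1061, 1085, 1110, 1120, 1169, 1219, 1325, 1347, 1353, 1382, 3371
Drop lowest 1 (928) and highest 1 (3371)
Remaining (n=12): Σ = 14134, mean = 14134/12 = 1177.833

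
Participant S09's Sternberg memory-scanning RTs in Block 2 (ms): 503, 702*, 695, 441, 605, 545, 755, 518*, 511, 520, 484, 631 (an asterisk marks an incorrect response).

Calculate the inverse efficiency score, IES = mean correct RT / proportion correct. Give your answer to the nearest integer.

Correct trials (n=10): 503, 695, 441, 605, 545, 755, 511, 520, 484, 631
Mean correct RT = 5690/10 = 569.0000 ms
Proportion correct = 10/12
IES = 569.0000 / (10/12) = 682.800 ms

683 ms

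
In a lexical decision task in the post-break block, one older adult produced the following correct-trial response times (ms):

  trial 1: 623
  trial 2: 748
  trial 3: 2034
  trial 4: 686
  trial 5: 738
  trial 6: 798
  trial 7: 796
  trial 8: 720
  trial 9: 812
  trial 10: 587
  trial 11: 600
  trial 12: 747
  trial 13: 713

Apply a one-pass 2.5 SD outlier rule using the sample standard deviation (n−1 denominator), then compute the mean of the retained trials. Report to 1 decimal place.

714.0 ms

n = 13, ΣRT = 10602, M = 815.538
Σ(x−M)² = 1672801.23; s = √(1672801.23/12) = 373.363
Cutoffs: 815.538 ± 2.5·373.363 → [-117.9, 1748.9]
Outside: 2034 → excluded.
Retained (n=12): Σ = 8568, mean = 8568/12 = 714.000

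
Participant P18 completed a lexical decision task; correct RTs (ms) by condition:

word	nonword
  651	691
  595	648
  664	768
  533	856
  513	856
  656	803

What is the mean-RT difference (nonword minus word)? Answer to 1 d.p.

M(word) = 3612/6 = 602.000
M(nonword) = 4622/6 = 770.333
Difference = 770.333 − 602.000 = 168.333 ms

168.3 ms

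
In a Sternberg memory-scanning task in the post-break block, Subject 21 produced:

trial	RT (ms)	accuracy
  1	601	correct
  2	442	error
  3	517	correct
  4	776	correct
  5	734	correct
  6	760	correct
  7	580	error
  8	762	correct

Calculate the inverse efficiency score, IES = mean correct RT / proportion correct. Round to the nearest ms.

922 ms

Correct trials (n=6): 601, 517, 776, 734, 760, 762
Mean correct RT = 4150/6 = 691.6667 ms
Proportion correct = 6/8
IES = 691.6667 / (6/8) = 922.222 ms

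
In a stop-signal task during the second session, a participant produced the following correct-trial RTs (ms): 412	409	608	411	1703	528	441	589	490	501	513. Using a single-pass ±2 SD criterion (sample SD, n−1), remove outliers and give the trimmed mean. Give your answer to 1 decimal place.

n = 11, ΣRT = 6605, M = 600.455
Σ(x−M)² = 1384272.73; s = √(1384272.73/10) = 372.058
Cutoffs: 600.455 ± 2·372.058 → [-143.7, 1344.6]
Outside: 1703 → excluded.
Retained (n=10): Σ = 4902, mean = 4902/10 = 490.200

490.2 ms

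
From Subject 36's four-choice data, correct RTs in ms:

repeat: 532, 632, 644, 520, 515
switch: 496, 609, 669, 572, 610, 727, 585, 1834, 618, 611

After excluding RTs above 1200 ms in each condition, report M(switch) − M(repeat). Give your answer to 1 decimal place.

switch: exclude 1834
M(repeat) = 2843/5 = 568.600
M(switch) = 5497/9 = 610.778
Difference = 610.778 − 568.600 = 42.178 ms

42.2 ms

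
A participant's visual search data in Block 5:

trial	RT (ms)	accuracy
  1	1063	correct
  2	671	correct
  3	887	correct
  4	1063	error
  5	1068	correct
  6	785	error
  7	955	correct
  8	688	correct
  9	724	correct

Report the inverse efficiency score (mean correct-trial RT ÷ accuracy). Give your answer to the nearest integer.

Correct trials (n=7): 1063, 671, 887, 1068, 955, 688, 724
Mean correct RT = 6056/7 = 865.1429 ms
Proportion correct = 7/9
IES = 865.1429 / (7/9) = 1112.327 ms

1112 ms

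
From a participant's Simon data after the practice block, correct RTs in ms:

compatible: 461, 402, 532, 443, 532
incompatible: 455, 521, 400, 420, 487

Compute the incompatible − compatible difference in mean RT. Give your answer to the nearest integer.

M(compatible) = 2370/5 = 474.000
M(incompatible) = 2283/5 = 456.600
Difference = 456.600 − 474.000 = -17.400 ms

-17 ms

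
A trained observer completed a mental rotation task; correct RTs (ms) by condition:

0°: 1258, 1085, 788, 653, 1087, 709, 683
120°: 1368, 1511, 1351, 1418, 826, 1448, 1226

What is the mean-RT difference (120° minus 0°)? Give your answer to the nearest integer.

M(0°) = 6263/7 = 894.714
M(120°) = 9148/7 = 1306.857
Difference = 1306.857 − 894.714 = 412.143 ms

412 ms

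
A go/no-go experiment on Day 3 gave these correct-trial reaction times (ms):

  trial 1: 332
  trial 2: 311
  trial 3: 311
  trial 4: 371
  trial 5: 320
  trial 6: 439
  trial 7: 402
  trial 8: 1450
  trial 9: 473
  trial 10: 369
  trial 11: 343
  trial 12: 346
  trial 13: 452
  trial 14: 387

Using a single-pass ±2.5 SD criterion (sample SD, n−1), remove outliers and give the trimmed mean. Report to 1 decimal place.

373.5 ms

n = 14, ΣRT = 6306, M = 450.429
Σ(x−M)² = 1111457.43; s = √(1111457.43/13) = 292.398
Cutoffs: 450.429 ± 2.5·292.398 → [-280.6, 1181.4]
Outside: 1450 → excluded.
Retained (n=13): Σ = 4856, mean = 4856/13 = 373.538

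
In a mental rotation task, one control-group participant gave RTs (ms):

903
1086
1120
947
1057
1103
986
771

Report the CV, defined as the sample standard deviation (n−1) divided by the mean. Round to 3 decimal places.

0.120

n = 8, Σ = 7973, M = 996.6250
Σ(x−M)² = 100417.875; s = √(100417.875/7) = 119.7723
CV = 119.7723 / 996.6250 = 0.12018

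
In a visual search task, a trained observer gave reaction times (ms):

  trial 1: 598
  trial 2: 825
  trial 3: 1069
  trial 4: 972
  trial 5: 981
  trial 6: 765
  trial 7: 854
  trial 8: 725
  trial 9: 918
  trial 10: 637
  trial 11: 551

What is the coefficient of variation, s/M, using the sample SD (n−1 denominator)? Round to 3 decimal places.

0.210

n = 11, Σ = 8895, M = 808.6364
Σ(x−M)² = 287574.545; s = √(287574.545/10) = 169.5802
CV = 169.5802 / 808.6364 = 0.20971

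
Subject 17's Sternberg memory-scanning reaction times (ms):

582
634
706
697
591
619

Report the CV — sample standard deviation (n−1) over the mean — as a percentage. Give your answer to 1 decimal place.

8.2%

n = 6, Σ = 3829, M = 638.1667
Σ(x−M)² = 13826.833; s = √(13826.833/5) = 52.5868
CV = 52.5868 / 638.1667 = 0.08240 = 8.240%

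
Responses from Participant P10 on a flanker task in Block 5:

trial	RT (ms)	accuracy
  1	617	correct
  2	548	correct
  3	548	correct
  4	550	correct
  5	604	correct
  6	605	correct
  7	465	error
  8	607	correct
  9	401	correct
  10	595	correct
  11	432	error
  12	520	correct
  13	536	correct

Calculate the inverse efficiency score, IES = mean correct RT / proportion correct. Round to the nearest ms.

659 ms

Correct trials (n=11): 617, 548, 548, 550, 604, 605, 607, 401, 595, 520, 536
Mean correct RT = 6131/11 = 557.3636 ms
Proportion correct = 11/13
IES = 557.3636 / (11/13) = 658.702 ms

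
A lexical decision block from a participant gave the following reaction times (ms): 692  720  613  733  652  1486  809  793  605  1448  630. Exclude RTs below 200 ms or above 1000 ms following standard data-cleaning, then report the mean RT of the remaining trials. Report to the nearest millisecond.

Excluded: 1448, 1486
Retained (n=9): Σ = 6247
Mean = 6247/9 = 694.1111

694 ms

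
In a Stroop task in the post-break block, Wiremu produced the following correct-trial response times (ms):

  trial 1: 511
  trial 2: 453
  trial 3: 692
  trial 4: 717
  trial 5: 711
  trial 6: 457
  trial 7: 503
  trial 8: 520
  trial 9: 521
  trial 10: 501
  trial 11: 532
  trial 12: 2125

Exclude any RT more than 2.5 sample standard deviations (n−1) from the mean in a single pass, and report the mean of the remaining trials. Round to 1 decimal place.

n = 12, ΣRT = 8243, M = 686.917
Σ(x−M)² = 2355898.92; s = √(2355898.92/11) = 462.788
Cutoffs: 686.917 ± 2.5·462.788 → [-470.1, 1843.9]
Outside: 2125 → excluded.
Retained (n=11): Σ = 6118, mean = 6118/11 = 556.182

556.2 ms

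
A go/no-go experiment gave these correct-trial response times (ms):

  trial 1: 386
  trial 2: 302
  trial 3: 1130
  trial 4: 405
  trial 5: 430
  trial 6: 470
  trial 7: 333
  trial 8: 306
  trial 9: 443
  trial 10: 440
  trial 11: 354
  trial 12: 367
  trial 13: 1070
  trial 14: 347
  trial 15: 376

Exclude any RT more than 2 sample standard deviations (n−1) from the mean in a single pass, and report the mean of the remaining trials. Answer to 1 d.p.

381.5 ms

n = 15, ΣRT = 7159, M = 477.267
Σ(x−M)² = 931236.93; s = √(931236.93/14) = 257.909
Cutoffs: 477.267 ± 2·257.909 → [-38.6, 993.1]
Outside: 1070, 1130 → excluded.
Retained (n=13): Σ = 4959, mean = 4959/13 = 381.462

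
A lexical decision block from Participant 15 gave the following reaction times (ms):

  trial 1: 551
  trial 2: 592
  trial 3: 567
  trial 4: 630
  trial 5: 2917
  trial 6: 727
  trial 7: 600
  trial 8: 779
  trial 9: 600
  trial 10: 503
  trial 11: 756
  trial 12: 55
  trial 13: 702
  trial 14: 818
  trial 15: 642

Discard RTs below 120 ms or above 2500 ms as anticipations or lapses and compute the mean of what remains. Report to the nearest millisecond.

Excluded: 55, 2917
Retained (n=13): Σ = 8467
Mean = 8467/13 = 651.3077

651 ms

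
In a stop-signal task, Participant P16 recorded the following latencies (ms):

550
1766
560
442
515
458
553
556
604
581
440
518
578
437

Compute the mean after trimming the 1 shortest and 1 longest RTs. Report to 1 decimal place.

529.6 ms

Sorted: 437, 440, 442, 458, 515, 518, 550, 553, 556, 560, 578, 581, 604, 1766
Drop lowest 1 (437) and highest 1 (1766)
Remaining (n=12): Σ = 6355, mean = 6355/12 = 529.583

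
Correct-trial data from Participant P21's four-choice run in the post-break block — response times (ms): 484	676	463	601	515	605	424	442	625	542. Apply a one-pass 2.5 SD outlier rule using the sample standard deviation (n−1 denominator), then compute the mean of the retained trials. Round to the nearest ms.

n = 10, ΣRT = 5377, M = 537.700
Σ(x−M)² = 66368.10; s = √(66368.10/9) = 85.873
Cutoffs: 537.700 ± 2.5·85.873 → [323.0, 752.4]
No RTs fall outside the cutoffs; all 10 retained. Mean = 5377/10 = 537.700

538 ms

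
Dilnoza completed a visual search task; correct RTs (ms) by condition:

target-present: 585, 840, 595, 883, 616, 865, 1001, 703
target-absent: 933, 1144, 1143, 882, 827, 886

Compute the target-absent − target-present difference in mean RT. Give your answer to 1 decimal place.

208.2 ms

M(target-present) = 6088/8 = 761.000
M(target-absent) = 5815/6 = 969.167
Difference = 969.167 − 761.000 = 208.167 ms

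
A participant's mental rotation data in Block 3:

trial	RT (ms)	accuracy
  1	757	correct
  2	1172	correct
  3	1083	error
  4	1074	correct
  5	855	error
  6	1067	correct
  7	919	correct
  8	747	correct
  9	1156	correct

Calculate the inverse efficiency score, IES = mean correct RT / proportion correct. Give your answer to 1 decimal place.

1265.9 ms

Correct trials (n=7): 757, 1172, 1074, 1067, 919, 747, 1156
Mean correct RT = 6892/7 = 984.5714 ms
Proportion correct = 7/9
IES = 984.5714 / (7/9) = 1265.878 ms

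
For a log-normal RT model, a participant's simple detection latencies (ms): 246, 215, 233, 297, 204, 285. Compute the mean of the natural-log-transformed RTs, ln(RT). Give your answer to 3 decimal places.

ln(RT): 5.5053, 5.3706, 5.4510, 5.6937, 5.3181, 5.6525
Σ ln(RT) = 32.9913
Mean = 32.9913/6 = 5.49856

5.499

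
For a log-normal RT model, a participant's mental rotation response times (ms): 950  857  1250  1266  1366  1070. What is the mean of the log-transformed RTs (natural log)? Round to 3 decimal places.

7.013

ln(RT): 6.8565, 6.7534, 7.1309, 7.1436, 7.2196, 6.9754
Σ ln(RT) = 42.0795
Mean = 42.0795/6 = 7.01325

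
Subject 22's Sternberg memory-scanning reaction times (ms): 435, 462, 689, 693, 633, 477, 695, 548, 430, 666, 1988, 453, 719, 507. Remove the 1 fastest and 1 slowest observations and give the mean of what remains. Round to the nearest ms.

Sorted: 430, 435, 453, 462, 477, 507, 548, 633, 666, 689, 693, 695, 719, 1988
Drop lowest 1 (430) and highest 1 (1988)
Remaining (n=12): Σ = 6977, mean = 6977/12 = 581.417

581 ms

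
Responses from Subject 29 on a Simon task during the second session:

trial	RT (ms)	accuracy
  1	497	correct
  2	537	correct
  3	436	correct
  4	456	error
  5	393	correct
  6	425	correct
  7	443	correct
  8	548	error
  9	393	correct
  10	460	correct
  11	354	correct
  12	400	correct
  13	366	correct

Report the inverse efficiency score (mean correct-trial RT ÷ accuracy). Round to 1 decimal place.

505.4 ms

Correct trials (n=11): 497, 537, 436, 393, 425, 443, 393, 460, 354, 400, 366
Mean correct RT = 4704/11 = 427.6364 ms
Proportion correct = 11/13
IES = 427.6364 / (11/13) = 505.388 ms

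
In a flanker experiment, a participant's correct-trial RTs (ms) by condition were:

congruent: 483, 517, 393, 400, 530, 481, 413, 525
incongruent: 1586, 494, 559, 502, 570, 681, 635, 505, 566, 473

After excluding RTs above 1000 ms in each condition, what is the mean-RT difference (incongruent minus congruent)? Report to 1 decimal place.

incongruent: exclude 1586
M(congruent) = 3742/8 = 467.750
M(incongruent) = 4985/9 = 553.889
Difference = 553.889 − 467.750 = 86.139 ms

86.1 ms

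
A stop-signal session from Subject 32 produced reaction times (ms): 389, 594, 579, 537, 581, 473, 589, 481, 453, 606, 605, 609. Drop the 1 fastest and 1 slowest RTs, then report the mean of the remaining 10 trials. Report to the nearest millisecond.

550 ms

Sorted: 389, 453, 473, 481, 537, 579, 581, 589, 594, 605, 606, 609
Drop lowest 1 (389) and highest 1 (609)
Remaining (n=10): Σ = 5498, mean = 5498/10 = 549.800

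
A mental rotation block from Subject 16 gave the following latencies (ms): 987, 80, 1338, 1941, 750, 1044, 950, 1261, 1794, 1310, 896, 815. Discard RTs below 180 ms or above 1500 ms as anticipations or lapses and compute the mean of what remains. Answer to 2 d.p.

1039.00 ms

Excluded: 80, 1794, 1941
Retained (n=9): Σ = 9351
Mean = 9351/9 = 1039.0000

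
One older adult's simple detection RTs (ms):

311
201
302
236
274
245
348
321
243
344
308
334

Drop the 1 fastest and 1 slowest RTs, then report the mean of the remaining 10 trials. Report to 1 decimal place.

291.8 ms

Sorted: 201, 236, 243, 245, 274, 302, 308, 311, 321, 334, 344, 348
Drop lowest 1 (201) and highest 1 (348)
Remaining (n=10): Σ = 2918, mean = 2918/10 = 291.800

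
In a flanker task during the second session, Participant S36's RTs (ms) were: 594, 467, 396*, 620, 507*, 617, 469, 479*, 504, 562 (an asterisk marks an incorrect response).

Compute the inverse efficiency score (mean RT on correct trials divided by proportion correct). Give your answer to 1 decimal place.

782.2 ms

Correct trials (n=7): 594, 467, 620, 617, 469, 504, 562
Mean correct RT = 3833/7 = 547.5714 ms
Proportion correct = 7/10
IES = 547.5714 / (7/10) = 782.245 ms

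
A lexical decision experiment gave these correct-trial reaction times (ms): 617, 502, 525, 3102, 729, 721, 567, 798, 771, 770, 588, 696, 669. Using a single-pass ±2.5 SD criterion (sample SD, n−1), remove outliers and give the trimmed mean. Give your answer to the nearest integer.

663 ms

n = 13, ΣRT = 11055, M = 850.385
Σ(x−M)² = 5604357.08; s = √(5604357.08/12) = 683.396
Cutoffs: 850.385 ± 2.5·683.396 → [-858.1, 2558.9]
Outside: 3102 → excluded.
Retained (n=12): Σ = 7953, mean = 7953/12 = 662.750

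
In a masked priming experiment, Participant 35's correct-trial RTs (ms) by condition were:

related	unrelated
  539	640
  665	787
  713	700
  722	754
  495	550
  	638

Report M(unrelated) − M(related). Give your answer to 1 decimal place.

51.4 ms

M(related) = 3134/5 = 626.800
M(unrelated) = 4069/6 = 678.167
Difference = 678.167 − 626.800 = 51.367 ms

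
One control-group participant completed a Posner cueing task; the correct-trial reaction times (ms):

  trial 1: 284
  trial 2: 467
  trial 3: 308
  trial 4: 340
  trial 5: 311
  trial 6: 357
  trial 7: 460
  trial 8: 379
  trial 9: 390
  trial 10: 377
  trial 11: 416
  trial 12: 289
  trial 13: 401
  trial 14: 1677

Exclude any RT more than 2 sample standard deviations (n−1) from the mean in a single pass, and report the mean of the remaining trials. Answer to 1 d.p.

n = 14, ΣRT = 6456, M = 461.143
Σ(x−M)² = 1635417.71; s = √(1635417.71/13) = 354.685
Cutoffs: 461.143 ± 2·354.685 → [-248.2, 1170.5]
Outside: 1677 → excluded.
Retained (n=13): Σ = 4779, mean = 4779/13 = 367.615

367.6 ms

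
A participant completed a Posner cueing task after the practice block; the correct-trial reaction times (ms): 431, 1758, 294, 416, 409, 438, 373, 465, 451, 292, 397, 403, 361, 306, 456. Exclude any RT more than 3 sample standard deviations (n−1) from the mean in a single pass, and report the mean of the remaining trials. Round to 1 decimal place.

392.3 ms

n = 15, ΣRT = 7250, M = 483.333
Σ(x−M)² = 1786705.33; s = √(1786705.33/14) = 357.242
Cutoffs: 483.333 ± 3·357.242 → [-588.4, 1555.1]
Outside: 1758 → excluded.
Retained (n=14): Σ = 5492, mean = 5492/14 = 392.286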